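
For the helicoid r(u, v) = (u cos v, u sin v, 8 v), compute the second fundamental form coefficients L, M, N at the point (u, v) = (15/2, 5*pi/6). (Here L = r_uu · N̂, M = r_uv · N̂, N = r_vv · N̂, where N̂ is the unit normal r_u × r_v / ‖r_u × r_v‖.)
L = 0;  M = -16*sqrt(481)/481;  N = 0

Compute the unit normal N̂(u, v) = (8*sin(v)/sqrt(u^2 + 64), -8*cos(v)/sqrt(u^2 + 64), u/sqrt(u^2 + 64)), and the second partials r_uu, r_uv, r_vv. Take dot products:
  L(u, v) = r_uu · N̂ = 0,
  M(u, v) = r_uv · N̂ = -8/sqrt(u^2 + 64),
  N(u, v) = r_vv · N̂ = 0.
Evaluating at (u, v) = (15/2, 5*pi/6):
  L = 0, M = -16*sqrt(481)/481, N = 0.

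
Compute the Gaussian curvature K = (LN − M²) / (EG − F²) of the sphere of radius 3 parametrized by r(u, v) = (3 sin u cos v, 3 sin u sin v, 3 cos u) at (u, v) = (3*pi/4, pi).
K = 1/9

Coefficients of the first fundamental form: E = 9, F = 0, G = 9*sin(u)^2.
Coefficients of the second fundamental form: L = -3*sin(u)/Abs(sin(u)), M = 0, N = -3*sin(u)^3/Abs(sin(u)).
Assemble K = (LN − M²)/(EG − F²) = 1/9. At (u, v) = (3*pi/4, pi): K = 1/9.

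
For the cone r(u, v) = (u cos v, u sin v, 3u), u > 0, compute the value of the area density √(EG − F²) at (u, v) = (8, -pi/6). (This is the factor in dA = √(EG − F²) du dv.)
√(EG − F²)|_{(8, -pi/6)} = 8*sqrt(10)

E = 10, F = 0, G = u^2, so EG − F² = 10*u^2. Taking the positive square root: √(EG − F²) = sqrt(10)*Abs(u). At (u, v) = (8, -pi/6): 8*sqrt(10).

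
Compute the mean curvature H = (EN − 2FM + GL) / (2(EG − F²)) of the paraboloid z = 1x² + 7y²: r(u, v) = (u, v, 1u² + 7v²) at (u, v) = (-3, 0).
H = 260*sqrt(37)/1369

With E = 4*u^2 + 1, F = 28*u*v, G = 196*v^2 + 1, L = 2/sqrt(4*u^2 + 196*v^2 + 1), M = 0, N = 14/sqrt(4*u^2 + 196*v^2 + 1), assemble
  H = (EN − 2FM + GL) / (2(EG − F²)) = 4*(7*u^2 + 49*v^2 + 2)/(4*u^2 + 196*v^2 + 1)^(3/2).
At (u, v) = (-3, 0): H = 260*sqrt(37)/1369.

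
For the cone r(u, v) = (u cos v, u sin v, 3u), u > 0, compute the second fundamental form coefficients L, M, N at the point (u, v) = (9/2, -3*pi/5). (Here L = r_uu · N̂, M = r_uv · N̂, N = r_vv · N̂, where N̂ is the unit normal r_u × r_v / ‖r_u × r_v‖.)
L = 0;  M = 0;  N = 27*sqrt(10)/20

Compute the unit normal N̂(u, v) = (-3*sqrt(10)*u*cos(v)/(10*Abs(u)), -3*sqrt(10)*u*sin(v)/(10*Abs(u)), sqrt(10)*u/(10*Abs(u))), and the second partials r_uu, r_uv, r_vv. Take dot products:
  L(u, v) = r_uu · N̂ = 0,
  M(u, v) = r_uv · N̂ = 0,
  N(u, v) = r_vv · N̂ = 3*sqrt(10)*u^2/(10*Abs(u)).
Evaluating at (u, v) = (9/2, -3*pi/5):
  L = 0, M = 0, N = 27*sqrt(10)/20.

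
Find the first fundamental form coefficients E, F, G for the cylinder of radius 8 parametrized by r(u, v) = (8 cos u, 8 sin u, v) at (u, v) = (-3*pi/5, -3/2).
E = 64;  F = 0;  G = 1

Partials: r_u = (-8*sin(u), 8*cos(u), 0), r_v = (0, 0, 1). As functions of (u, v):
  E = r_u · r_u = 64,
  F = r_u · r_v = 0,
  G = r_v · r_v = 1.
Evaluating at (u, v) = (-3*pi/5, -3/2): E = 64, F = 0, G = 1.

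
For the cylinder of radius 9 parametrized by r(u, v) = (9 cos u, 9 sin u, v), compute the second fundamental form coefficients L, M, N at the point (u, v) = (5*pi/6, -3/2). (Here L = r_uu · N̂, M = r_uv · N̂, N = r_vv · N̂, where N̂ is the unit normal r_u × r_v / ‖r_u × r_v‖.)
L = -9;  M = 0;  N = 0

Compute the unit normal N̂(u, v) = (cos(u), sin(u), 0), and the second partials r_uu, r_uv, r_vv. Take dot products:
  L(u, v) = r_uu · N̂ = -9,
  M(u, v) = r_uv · N̂ = 0,
  N(u, v) = r_vv · N̂ = 0.
Evaluating at (u, v) = (5*pi/6, -3/2):
  L = -9, M = 0, N = 0.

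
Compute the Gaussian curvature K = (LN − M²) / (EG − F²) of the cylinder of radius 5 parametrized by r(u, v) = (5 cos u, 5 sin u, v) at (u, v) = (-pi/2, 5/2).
K = 0

Coefficients of the first fundamental form: E = 25, F = 0, G = 1.
Coefficients of the second fundamental form: L = -5, M = 0, N = 0.
Assemble K = (LN − M²)/(EG − F²) = 0. At (u, v) = (-pi/2, 5/2): K = 0.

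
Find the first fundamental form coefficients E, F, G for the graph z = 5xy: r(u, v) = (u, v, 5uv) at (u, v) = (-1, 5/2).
E = 629/4;  F = -125/2;  G = 26

Partials: r_u = (1, 0, 5*v), r_v = (0, 1, 5*u). As functions of (u, v):
  E = r_u · r_u = 25*v^2 + 1,
  F = r_u · r_v = 25*u*v,
  G = r_v · r_v = 25*u^2 + 1.
Evaluating at (u, v) = (-1, 5/2): E = 629/4, F = -125/2, G = 26.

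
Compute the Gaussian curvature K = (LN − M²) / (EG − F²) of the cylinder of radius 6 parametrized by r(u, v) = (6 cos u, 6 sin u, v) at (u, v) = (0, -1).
K = 0

Coefficients of the first fundamental form: E = 36, F = 0, G = 1.
Coefficients of the second fundamental form: L = -6, M = 0, N = 0.
Assemble K = (LN − M²)/(EG − F²) = 0. At (u, v) = (0, -1): K = 0.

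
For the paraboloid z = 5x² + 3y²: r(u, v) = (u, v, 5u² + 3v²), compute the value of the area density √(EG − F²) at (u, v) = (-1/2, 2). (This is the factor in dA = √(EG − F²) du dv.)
√(EG − F²)|_{(-1/2, 2)} = sqrt(170)

E = 100*u^2 + 1, F = 60*u*v, G = 36*v^2 + 1, so EG − F² = 100*u^2 + 36*v^2 + 1. Taking the positive square root: √(EG − F²) = sqrt(100*u^2 + 36*v^2 + 1). At (u, v) = (-1/2, 2): sqrt(170).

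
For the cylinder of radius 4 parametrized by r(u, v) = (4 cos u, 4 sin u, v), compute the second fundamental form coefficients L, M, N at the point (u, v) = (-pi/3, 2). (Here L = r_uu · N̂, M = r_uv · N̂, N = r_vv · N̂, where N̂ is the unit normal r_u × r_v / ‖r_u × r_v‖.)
L = -4;  M = 0;  N = 0

Compute the unit normal N̂(u, v) = (cos(u), sin(u), 0), and the second partials r_uu, r_uv, r_vv. Take dot products:
  L(u, v) = r_uu · N̂ = -4,
  M(u, v) = r_uv · N̂ = 0,
  N(u, v) = r_vv · N̂ = 0.
Evaluating at (u, v) = (-pi/3, 2):
  L = -4, M = 0, N = 0.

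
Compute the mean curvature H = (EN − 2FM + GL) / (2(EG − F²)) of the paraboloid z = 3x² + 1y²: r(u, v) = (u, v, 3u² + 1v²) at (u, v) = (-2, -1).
H = 160*sqrt(149)/22201

With E = 36*u^2 + 1, F = 12*u*v, G = 4*v^2 + 1, L = 6/sqrt(36*u^2 + 4*v^2 + 1), M = 0, N = 2/sqrt(36*u^2 + 4*v^2 + 1), assemble
  H = (EN − 2FM + GL) / (2(EG − F²)) = 4*(9*u^2 + 3*v^2 + 1)/(36*u^2 + 4*v^2 + 1)^(3/2).
At (u, v) = (-2, -1): H = 160*sqrt(149)/22201.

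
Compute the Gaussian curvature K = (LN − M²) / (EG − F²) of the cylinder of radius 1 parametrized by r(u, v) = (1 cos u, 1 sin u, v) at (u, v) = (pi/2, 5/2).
K = 0

Coefficients of the first fundamental form: E = 1, F = 0, G = 1.
Coefficients of the second fundamental form: L = -1, M = 0, N = 0.
Assemble K = (LN − M²)/(EG − F²) = 0. At (u, v) = (pi/2, 5/2): K = 0.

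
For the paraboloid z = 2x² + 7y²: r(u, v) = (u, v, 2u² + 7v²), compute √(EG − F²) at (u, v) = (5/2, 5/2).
√(EG − F²)|_{(5/2, 5/2)} = sqrt(1326)

E = 16*u^2 + 1, F = 56*u*v, G = 196*v^2 + 1; EG − F² = 16*u^2 + 196*v^2 + 1; √(EG − F²) = sqrt(16*u^2 + 196*v^2 + 1). At the given point: sqrt(1326).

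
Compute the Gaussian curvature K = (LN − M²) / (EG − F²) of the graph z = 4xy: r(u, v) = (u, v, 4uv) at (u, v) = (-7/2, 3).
K = -16/116281

Coefficients of the first fundamental form: E = 16*v^2 + 1, F = 16*u*v, G = 16*u^2 + 1.
Coefficients of the second fundamental form: L = 0, M = 4/sqrt(16*u^2 + 16*v^2 + 1), N = 0.
Assemble K = (LN − M²)/(EG − F²) = -16/(256*u^4 + 512*u^2*v^2 + 32*u^2 + 256*v^4 + 32*v^2 + 1). At (u, v) = (-7/2, 3): K = -16/116281.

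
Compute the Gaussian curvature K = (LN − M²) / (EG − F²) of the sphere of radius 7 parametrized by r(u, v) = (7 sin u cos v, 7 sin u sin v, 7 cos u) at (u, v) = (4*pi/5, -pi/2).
K = 1/49

Coefficients of the first fundamental form: E = 49, F = 0, G = 49*sin(u)^2.
Coefficients of the second fundamental form: L = -7*sin(u)/Abs(sin(u)), M = 0, N = -7*sin(u)^3/Abs(sin(u)).
Assemble K = (LN − M²)/(EG − F²) = 1/49. At (u, v) = (4*pi/5, -pi/2): K = 1/49.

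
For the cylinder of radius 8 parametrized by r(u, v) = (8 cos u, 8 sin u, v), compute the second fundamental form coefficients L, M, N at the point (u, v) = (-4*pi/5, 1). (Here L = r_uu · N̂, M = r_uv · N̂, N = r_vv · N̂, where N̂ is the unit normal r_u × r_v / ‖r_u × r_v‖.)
L = -8;  M = 0;  N = 0

Compute the unit normal N̂(u, v) = (cos(u), sin(u), 0), and the second partials r_uu, r_uv, r_vv. Take dot products:
  L(u, v) = r_uu · N̂ = -8,
  M(u, v) = r_uv · N̂ = 0,
  N(u, v) = r_vv · N̂ = 0.
Evaluating at (u, v) = (-4*pi/5, 1):
  L = -8, M = 0, N = 0.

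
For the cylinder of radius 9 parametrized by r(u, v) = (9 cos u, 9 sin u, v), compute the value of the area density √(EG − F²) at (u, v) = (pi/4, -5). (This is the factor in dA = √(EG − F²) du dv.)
√(EG − F²)|_{(pi/4, -5)} = 9

E = 81, F = 0, G = 1, so EG − F² = 81. Taking the positive square root: √(EG − F²) = 9. At (u, v) = (pi/4, -5): 9.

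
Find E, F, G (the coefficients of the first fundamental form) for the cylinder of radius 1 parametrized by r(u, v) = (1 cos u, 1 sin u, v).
E = 1;  F = 0;  G = 1

Compute partials: r_u = (-sin(u), cos(u), 0), r_v = (0, 0, 1). Then
  E = r_u · r_u = 1,
  F = r_u · r_v = 0,
  G = r_v · r_v = 1.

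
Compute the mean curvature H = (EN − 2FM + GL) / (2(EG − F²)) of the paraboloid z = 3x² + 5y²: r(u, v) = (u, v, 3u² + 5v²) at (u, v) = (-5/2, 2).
H = 2333*sqrt(626)/391876

With E = 36*u^2 + 1, F = 60*u*v, G = 100*v^2 + 1, L = 6/sqrt(36*u^2 + 100*v^2 + 1), M = 0, N = 10/sqrt(36*u^2 + 100*v^2 + 1), assemble
  H = (EN − 2FM + GL) / (2(EG − F²)) = 4*(45*u^2 + 75*v^2 + 2)/(36*u^2 + 100*v^2 + 1)^(3/2).
At (u, v) = (-5/2, 2): H = 2333*sqrt(626)/391876.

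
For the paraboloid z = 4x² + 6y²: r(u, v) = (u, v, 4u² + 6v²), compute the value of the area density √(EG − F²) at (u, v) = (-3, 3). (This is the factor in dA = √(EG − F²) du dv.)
√(EG − F²)|_{(-3, 3)} = sqrt(1873)

E = 64*u^2 + 1, F = 96*u*v, G = 144*v^2 + 1, so EG − F² = 64*u^2 + 144*v^2 + 1. Taking the positive square root: √(EG − F²) = sqrt(64*u^2 + 144*v^2 + 1). At (u, v) = (-3, 3): sqrt(1873).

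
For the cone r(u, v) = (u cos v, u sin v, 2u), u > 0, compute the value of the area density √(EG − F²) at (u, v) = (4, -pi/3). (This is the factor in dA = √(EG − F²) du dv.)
√(EG − F²)|_{(4, -pi/3)} = 4*sqrt(5)

E = 5, F = 0, G = u^2, so EG − F² = 5*u^2. Taking the positive square root: √(EG − F²) = sqrt(5)*Abs(u). At (u, v) = (4, -pi/3): 4*sqrt(5).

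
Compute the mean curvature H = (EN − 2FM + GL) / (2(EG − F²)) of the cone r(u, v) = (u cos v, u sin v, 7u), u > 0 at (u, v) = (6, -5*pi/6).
H = 7*sqrt(2)/120

With E = 50, F = 0, G = u^2, L = 0, M = 0, N = 7*sqrt(2)*u^2/(10*Abs(u)), assemble
  H = (EN − 2FM + GL) / (2(EG − F²)) = 7*sqrt(2)/(20*Abs(u)).
At (u, v) = (6, -5*pi/6): H = 7*sqrt(2)/120.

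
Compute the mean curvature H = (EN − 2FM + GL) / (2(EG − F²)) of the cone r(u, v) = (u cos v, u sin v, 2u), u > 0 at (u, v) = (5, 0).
H = sqrt(5)/25

With E = 5, F = 0, G = u^2, L = 0, M = 0, N = 2*sqrt(5)*u^2/(5*Abs(u)), assemble
  H = (EN − 2FM + GL) / (2(EG − F²)) = sqrt(5)/(5*Abs(u)).
At (u, v) = (5, 0): H = sqrt(5)/25.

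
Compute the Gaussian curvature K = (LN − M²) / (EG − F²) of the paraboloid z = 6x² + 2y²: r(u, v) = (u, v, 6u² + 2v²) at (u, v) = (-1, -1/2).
K = 48/22201

Coefficients of the first fundamental form: E = 144*u^2 + 1, F = 48*u*v, G = 16*v^2 + 1.
Coefficients of the second fundamental form: L = 12/sqrt(144*u^2 + 16*v^2 + 1), M = 0, N = 4/sqrt(144*u^2 + 16*v^2 + 1).
Assemble K = (LN − M²)/(EG − F²) = 48/(20736*u^4 + 4608*u^2*v^2 + 288*u^2 + 256*v^4 + 32*v^2 + 1). At (u, v) = (-1, -1/2): K = 48/22201.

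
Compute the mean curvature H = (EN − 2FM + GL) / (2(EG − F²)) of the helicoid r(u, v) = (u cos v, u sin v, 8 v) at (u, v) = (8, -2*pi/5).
H = 0

With E = 1, F = 0, G = u^2 + 64, L = 0, M = -8/sqrt(u^2 + 64), N = 0, assemble
  H = (EN − 2FM + GL) / (2(EG − F²)) = 0.
At (u, v) = (8, -2*pi/5): H = 0.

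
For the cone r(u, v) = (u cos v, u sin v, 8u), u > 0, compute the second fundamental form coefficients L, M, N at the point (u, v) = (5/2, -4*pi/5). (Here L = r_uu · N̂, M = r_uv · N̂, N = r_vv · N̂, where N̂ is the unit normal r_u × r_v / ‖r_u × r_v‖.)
L = 0;  M = 0;  N = 4*sqrt(65)/13

Compute the unit normal N̂(u, v) = (-8*sqrt(65)*u*cos(v)/(65*Abs(u)), -8*sqrt(65)*u*sin(v)/(65*Abs(u)), sqrt(65)*u/(65*Abs(u))), and the second partials r_uu, r_uv, r_vv. Take dot products:
  L(u, v) = r_uu · N̂ = 0,
  M(u, v) = r_uv · N̂ = 0,
  N(u, v) = r_vv · N̂ = 8*sqrt(65)*u^2/(65*Abs(u)).
Evaluating at (u, v) = (5/2, -4*pi/5):
  L = 0, M = 0, N = 4*sqrt(65)/13.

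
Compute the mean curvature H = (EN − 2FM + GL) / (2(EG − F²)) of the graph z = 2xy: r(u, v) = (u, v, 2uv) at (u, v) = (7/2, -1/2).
H = 14*sqrt(51)/2601

With E = 4*v^2 + 1, F = 4*u*v, G = 4*u^2 + 1, L = 0, M = 2/sqrt(4*u^2 + 4*v^2 + 1), N = 0, assemble
  H = (EN − 2FM + GL) / (2(EG − F²)) = -8*u*v/(4*u^2 + 4*v^2 + 1)^(3/2).
At (u, v) = (7/2, -1/2): H = 14*sqrt(51)/2601.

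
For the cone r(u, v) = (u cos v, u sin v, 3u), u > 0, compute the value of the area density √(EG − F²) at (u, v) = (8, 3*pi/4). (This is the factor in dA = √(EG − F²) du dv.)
√(EG − F²)|_{(8, 3*pi/4)} = 8*sqrt(10)

E = 10, F = 0, G = u^2, so EG − F² = 10*u^2. Taking the positive square root: √(EG − F²) = sqrt(10)*Abs(u). At (u, v) = (8, 3*pi/4): 8*sqrt(10).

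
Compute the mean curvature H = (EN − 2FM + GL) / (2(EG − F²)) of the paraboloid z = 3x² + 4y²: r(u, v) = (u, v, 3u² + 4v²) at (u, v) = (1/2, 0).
H = 43*sqrt(10)/100

With E = 36*u^2 + 1, F = 48*u*v, G = 64*v^2 + 1, L = 6/sqrt(36*u^2 + 64*v^2 + 1), M = 0, N = 8/sqrt(36*u^2 + 64*v^2 + 1), assemble
  H = (EN − 2FM + GL) / (2(EG − F²)) = (144*u^2 + 192*v^2 + 7)/(36*u^2 + 64*v^2 + 1)^(3/2).
At (u, v) = (1/2, 0): H = 43*sqrt(10)/100.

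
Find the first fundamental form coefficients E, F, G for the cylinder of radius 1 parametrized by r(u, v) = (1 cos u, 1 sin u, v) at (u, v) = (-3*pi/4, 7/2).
E = 1;  F = 0;  G = 1

Partials: r_u = (-sin(u), cos(u), 0), r_v = (0, 0, 1). As functions of (u, v):
  E = r_u · r_u = 1,
  F = r_u · r_v = 0,
  G = r_v · r_v = 1.
Evaluating at (u, v) = (-3*pi/4, 7/2): E = 1, F = 0, G = 1.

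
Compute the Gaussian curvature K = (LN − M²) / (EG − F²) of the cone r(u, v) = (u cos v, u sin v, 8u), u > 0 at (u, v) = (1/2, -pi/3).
K = 0

Coefficients of the first fundamental form: E = 65, F = 0, G = u^2.
Coefficients of the second fundamental form: L = 0, M = 0, N = 8*sqrt(65)*u^2/(65*Abs(u)).
Assemble K = (LN − M²)/(EG − F²) = 0. At (u, v) = (1/2, -pi/3): K = 0.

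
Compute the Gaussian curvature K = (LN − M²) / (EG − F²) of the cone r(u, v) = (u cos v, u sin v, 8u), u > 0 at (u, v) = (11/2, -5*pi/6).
K = 0

Coefficients of the first fundamental form: E = 65, F = 0, G = u^2.
Coefficients of the second fundamental form: L = 0, M = 0, N = 8*sqrt(65)*u^2/(65*Abs(u)).
Assemble K = (LN − M²)/(EG − F²) = 0. At (u, v) = (11/2, -5*pi/6): K = 0.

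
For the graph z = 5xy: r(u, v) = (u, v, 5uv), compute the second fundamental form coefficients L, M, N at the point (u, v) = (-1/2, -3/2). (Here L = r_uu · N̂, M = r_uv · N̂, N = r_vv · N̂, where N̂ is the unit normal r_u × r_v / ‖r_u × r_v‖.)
L = 0;  M = 5*sqrt(254)/127;  N = 0

Compute the unit normal N̂(u, v) = (-5*v/sqrt(25*u^2 + 25*v^2 + 1), -5*u/sqrt(25*u^2 + 25*v^2 + 1), 1/sqrt(25*u^2 + 25*v^2 + 1)), and the second partials r_uu, r_uv, r_vv. Take dot products:
  L(u, v) = r_uu · N̂ = 0,
  M(u, v) = r_uv · N̂ = 5/sqrt(25*u^2 + 25*v^2 + 1),
  N(u, v) = r_vv · N̂ = 0.
Evaluating at (u, v) = (-1/2, -3/2):
  L = 0, M = 5*sqrt(254)/127, N = 0.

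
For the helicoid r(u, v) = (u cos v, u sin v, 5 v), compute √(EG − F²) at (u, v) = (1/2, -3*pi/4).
√(EG − F²)|_{(1/2, -3*pi/4)} = sqrt(101)/2

E = 1, F = 0, G = u^2 + 25; EG − F² = u^2 + 25; √(EG − F²) = sqrt(u^2 + 25). At the given point: sqrt(101)/2.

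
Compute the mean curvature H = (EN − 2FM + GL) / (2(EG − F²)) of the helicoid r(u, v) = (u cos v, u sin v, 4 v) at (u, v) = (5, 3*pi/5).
H = 0

With E = 1, F = 0, G = u^2 + 16, L = 0, M = -4/sqrt(u^2 + 16), N = 0, assemble
  H = (EN − 2FM + GL) / (2(EG − F²)) = 0.
At (u, v) = (5, 3*pi/5): H = 0.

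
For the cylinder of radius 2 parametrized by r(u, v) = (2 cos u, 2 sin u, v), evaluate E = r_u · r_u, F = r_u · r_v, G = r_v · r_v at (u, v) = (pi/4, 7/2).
E = 4;  F = 0;  G = 1

Partials: r_u = (-2*sin(u), 2*cos(u), 0), r_v = (0, 0, 1). As functions of (u, v):
  E = r_u · r_u = 4,
  F = r_u · r_v = 0,
  G = r_v · r_v = 1.
Evaluating at (u, v) = (pi/4, 7/2): E = 4, F = 0, G = 1.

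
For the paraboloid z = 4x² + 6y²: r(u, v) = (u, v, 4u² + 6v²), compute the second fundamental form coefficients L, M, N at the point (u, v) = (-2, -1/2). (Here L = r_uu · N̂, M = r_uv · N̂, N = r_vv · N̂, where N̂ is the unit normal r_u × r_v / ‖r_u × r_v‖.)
L = 8*sqrt(293)/293;  M = 0;  N = 12*sqrt(293)/293

Compute the unit normal N̂(u, v) = (-8*u/sqrt(64*u^2 + 144*v^2 + 1), -12*v/sqrt(64*u^2 + 144*v^2 + 1), 1/sqrt(64*u^2 + 144*v^2 + 1)), and the second partials r_uu, r_uv, r_vv. Take dot products:
  L(u, v) = r_uu · N̂ = 8/sqrt(64*u^2 + 144*v^2 + 1),
  M(u, v) = r_uv · N̂ = 0,
  N(u, v) = r_vv · N̂ = 12/sqrt(64*u^2 + 144*v^2 + 1).
Evaluating at (u, v) = (-2, -1/2):
  L = 8*sqrt(293)/293, M = 0, N = 12*sqrt(293)/293.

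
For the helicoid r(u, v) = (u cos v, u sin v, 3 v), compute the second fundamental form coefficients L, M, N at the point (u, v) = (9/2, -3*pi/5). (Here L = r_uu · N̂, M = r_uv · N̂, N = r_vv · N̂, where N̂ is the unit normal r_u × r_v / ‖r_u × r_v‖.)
L = 0;  M = -2*sqrt(13)/13;  N = 0

Compute the unit normal N̂(u, v) = (3*sin(v)/sqrt(u^2 + 9), -3*cos(v)/sqrt(u^2 + 9), u/sqrt(u^2 + 9)), and the second partials r_uu, r_uv, r_vv. Take dot products:
  L(u, v) = r_uu · N̂ = 0,
  M(u, v) = r_uv · N̂ = -3/sqrt(u^2 + 9),
  N(u, v) = r_vv · N̂ = 0.
Evaluating at (u, v) = (9/2, -3*pi/5):
  L = 0, M = -2*sqrt(13)/13, N = 0.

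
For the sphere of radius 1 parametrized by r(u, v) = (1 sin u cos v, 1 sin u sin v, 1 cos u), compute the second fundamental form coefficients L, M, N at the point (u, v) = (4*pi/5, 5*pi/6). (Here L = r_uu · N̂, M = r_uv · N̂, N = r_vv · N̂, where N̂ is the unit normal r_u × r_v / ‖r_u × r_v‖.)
L = -1;  M = 0;  N = -5/8 + sqrt(5)/8

Compute the unit normal N̂(u, v) = (sin(u)^2*cos(v)/Abs(sin(u)), sin(u)^2*sin(v)/Abs(sin(u)), sin(2*u)/(2*Abs(sin(u)))), and the second partials r_uu, r_uv, r_vv. Take dot products:
  L(u, v) = r_uu · N̂ = -sin(u)/Abs(sin(u)),
  M(u, v) = r_uv · N̂ = 0,
  N(u, v) = r_vv · N̂ = -sin(u)^3/Abs(sin(u)).
Evaluating at (u, v) = (4*pi/5, 5*pi/6):
  L = -1, M = 0, N = -5/8 + sqrt(5)/8.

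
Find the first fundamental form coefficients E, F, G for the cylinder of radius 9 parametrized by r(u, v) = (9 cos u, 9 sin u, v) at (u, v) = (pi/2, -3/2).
E = 81;  F = 0;  G = 1

Partials: r_u = (-9*sin(u), 9*cos(u), 0), r_v = (0, 0, 1). As functions of (u, v):
  E = r_u · r_u = 81,
  F = r_u · r_v = 0,
  G = r_v · r_v = 1.
Evaluating at (u, v) = (pi/2, -3/2): E = 81, F = 0, G = 1.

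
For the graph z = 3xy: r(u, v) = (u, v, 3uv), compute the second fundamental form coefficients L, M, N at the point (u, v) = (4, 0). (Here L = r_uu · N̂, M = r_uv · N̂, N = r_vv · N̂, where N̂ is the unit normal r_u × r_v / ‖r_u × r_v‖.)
L = 0;  M = 3*sqrt(145)/145;  N = 0

Compute the unit normal N̂(u, v) = (-3*v/sqrt(9*u^2 + 9*v^2 + 1), -3*u/sqrt(9*u^2 + 9*v^2 + 1), 1/sqrt(9*u^2 + 9*v^2 + 1)), and the second partials r_uu, r_uv, r_vv. Take dot products:
  L(u, v) = r_uu · N̂ = 0,
  M(u, v) = r_uv · N̂ = 3/sqrt(9*u^2 + 9*v^2 + 1),
  N(u, v) = r_vv · N̂ = 0.
Evaluating at (u, v) = (4, 0):
  L = 0, M = 3*sqrt(145)/145, N = 0.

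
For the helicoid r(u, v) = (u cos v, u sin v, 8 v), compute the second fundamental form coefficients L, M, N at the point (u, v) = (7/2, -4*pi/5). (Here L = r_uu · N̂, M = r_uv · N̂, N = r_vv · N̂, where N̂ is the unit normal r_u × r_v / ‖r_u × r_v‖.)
L = 0;  M = -16*sqrt(305)/305;  N = 0

Compute the unit normal N̂(u, v) = (8*sin(v)/sqrt(u^2 + 64), -8*cos(v)/sqrt(u^2 + 64), u/sqrt(u^2 + 64)), and the second partials r_uu, r_uv, r_vv. Take dot products:
  L(u, v) = r_uu · N̂ = 0,
  M(u, v) = r_uv · N̂ = -8/sqrt(u^2 + 64),
  N(u, v) = r_vv · N̂ = 0.
Evaluating at (u, v) = (7/2, -4*pi/5):
  L = 0, M = -16*sqrt(305)/305, N = 0.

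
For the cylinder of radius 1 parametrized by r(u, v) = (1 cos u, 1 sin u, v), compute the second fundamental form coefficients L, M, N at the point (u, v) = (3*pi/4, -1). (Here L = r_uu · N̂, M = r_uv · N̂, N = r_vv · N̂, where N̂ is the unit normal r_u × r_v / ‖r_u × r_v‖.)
L = -1;  M = 0;  N = 0

Compute the unit normal N̂(u, v) = (cos(u), sin(u), 0), and the second partials r_uu, r_uv, r_vv. Take dot products:
  L(u, v) = r_uu · N̂ = -1,
  M(u, v) = r_uv · N̂ = 0,
  N(u, v) = r_vv · N̂ = 0.
Evaluating at (u, v) = (3*pi/4, -1):
  L = -1, M = 0, N = 0.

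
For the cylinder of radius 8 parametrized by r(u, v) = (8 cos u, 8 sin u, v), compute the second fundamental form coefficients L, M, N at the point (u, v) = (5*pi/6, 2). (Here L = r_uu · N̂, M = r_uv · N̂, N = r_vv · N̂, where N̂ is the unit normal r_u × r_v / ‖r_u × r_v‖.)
L = -8;  M = 0;  N = 0

Compute the unit normal N̂(u, v) = (cos(u), sin(u), 0), and the second partials r_uu, r_uv, r_vv. Take dot products:
  L(u, v) = r_uu · N̂ = -8,
  M(u, v) = r_uv · N̂ = 0,
  N(u, v) = r_vv · N̂ = 0.
Evaluating at (u, v) = (5*pi/6, 2):
  L = -8, M = 0, N = 0.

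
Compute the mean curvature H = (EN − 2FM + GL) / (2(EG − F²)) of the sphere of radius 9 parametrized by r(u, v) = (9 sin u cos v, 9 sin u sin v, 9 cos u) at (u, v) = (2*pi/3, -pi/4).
H = -1/9

With E = 81, F = 0, G = 81*sin(u)^2, L = -9*sin(u)/Abs(sin(u)), M = 0, N = -9*sin(u)^3/Abs(sin(u)), assemble
  H = (EN − 2FM + GL) / (2(EG − F²)) = -sin(u)/(9*Abs(sin(u))).
At (u, v) = (2*pi/3, -pi/4): H = -1/9.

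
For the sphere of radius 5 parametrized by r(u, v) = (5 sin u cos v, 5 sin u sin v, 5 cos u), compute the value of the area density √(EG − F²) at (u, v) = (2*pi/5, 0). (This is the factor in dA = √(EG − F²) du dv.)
√(EG − F²)|_{(2*pi/5, 0)} = 25*sqrt(2*sqrt(5) + 10)/4

E = 25, F = 0, G = 25*sin(u)^2, so EG − F² = 625*sin(u)^2. Taking the positive square root: √(EG − F²) = 25*Abs(sin(u)). At (u, v) = (2*pi/5, 0): 25*sqrt(2*sqrt(5) + 10)/4.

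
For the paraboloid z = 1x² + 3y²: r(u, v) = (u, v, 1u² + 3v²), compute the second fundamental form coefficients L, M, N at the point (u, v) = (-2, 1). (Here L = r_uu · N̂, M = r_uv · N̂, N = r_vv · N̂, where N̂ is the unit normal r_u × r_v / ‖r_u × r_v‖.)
L = 2*sqrt(53)/53;  M = 0;  N = 6*sqrt(53)/53

Compute the unit normal N̂(u, v) = (-2*u/sqrt(4*u^2 + 36*v^2 + 1), -6*v/sqrt(4*u^2 + 36*v^2 + 1), 1/sqrt(4*u^2 + 36*v^2 + 1)), and the second partials r_uu, r_uv, r_vv. Take dot products:
  L(u, v) = r_uu · N̂ = 2/sqrt(4*u^2 + 36*v^2 + 1),
  M(u, v) = r_uv · N̂ = 0,
  N(u, v) = r_vv · N̂ = 6/sqrt(4*u^2 + 36*v^2 + 1).
Evaluating at (u, v) = (-2, 1):
  L = 2*sqrt(53)/53, M = 0, N = 6*sqrt(53)/53.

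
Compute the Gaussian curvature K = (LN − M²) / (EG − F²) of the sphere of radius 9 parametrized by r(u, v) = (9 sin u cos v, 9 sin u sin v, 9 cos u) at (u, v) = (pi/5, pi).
K = 1/81

Coefficients of the first fundamental form: E = 81, F = 0, G = 81*sin(u)^2.
Coefficients of the second fundamental form: L = -9*sin(u)/Abs(sin(u)), M = 0, N = -9*sin(u)^3/Abs(sin(u)).
Assemble K = (LN − M²)/(EG − F²) = 1/81. At (u, v) = (pi/5, pi): K = 1/81.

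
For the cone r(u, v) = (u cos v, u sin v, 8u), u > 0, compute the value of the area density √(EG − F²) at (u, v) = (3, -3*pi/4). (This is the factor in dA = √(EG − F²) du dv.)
√(EG − F²)|_{(3, -3*pi/4)} = 3*sqrt(65)

E = 65, F = 0, G = u^2, so EG − F² = 65*u^2. Taking the positive square root: √(EG − F²) = sqrt(65)*Abs(u). At (u, v) = (3, -3*pi/4): 3*sqrt(65).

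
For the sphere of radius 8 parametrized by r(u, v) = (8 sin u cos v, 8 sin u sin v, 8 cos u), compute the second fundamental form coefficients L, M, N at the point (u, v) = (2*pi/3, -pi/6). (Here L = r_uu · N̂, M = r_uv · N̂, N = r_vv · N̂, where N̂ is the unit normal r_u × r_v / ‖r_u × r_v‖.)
L = -8;  M = 0;  N = -6

Compute the unit normal N̂(u, v) = (sin(u)^2*cos(v)/Abs(sin(u)), sin(u)^2*sin(v)/Abs(sin(u)), sin(2*u)/(2*Abs(sin(u)))), and the second partials r_uu, r_uv, r_vv. Take dot products:
  L(u, v) = r_uu · N̂ = -8*sin(u)/Abs(sin(u)),
  M(u, v) = r_uv · N̂ = 0,
  N(u, v) = r_vv · N̂ = -8*sin(u)^3/Abs(sin(u)).
Evaluating at (u, v) = (2*pi/3, -pi/6):
  L = -8, M = 0, N = -6.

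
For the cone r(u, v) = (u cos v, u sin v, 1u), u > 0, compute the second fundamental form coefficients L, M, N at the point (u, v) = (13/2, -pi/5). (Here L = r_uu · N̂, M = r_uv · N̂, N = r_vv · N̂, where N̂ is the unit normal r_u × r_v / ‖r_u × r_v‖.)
L = 0;  M = 0;  N = 13*sqrt(2)/4

Compute the unit normal N̂(u, v) = (-sqrt(2)*u*cos(v)/(2*Abs(u)), -sqrt(2)*u*sin(v)/(2*Abs(u)), sqrt(2)*u/(2*Abs(u))), and the second partials r_uu, r_uv, r_vv. Take dot products:
  L(u, v) = r_uu · N̂ = 0,
  M(u, v) = r_uv · N̂ = 0,
  N(u, v) = r_vv · N̂ = sqrt(2)*u^2/(2*Abs(u)).
Evaluating at (u, v) = (13/2, -pi/5):
  L = 0, M = 0, N = 13*sqrt(2)/4.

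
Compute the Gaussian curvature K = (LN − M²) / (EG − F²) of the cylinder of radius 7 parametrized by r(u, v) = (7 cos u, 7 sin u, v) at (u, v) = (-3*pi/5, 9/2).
K = 0

Coefficients of the first fundamental form: E = 49, F = 0, G = 1.
Coefficients of the second fundamental form: L = -7, M = 0, N = 0.
Assemble K = (LN − M²)/(EG − F²) = 0. At (u, v) = (-3*pi/5, 9/2): K = 0.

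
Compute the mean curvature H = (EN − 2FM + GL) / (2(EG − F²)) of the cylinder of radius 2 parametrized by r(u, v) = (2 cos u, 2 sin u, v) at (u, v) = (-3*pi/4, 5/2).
H = -1/4

With E = 4, F = 0, G = 1, L = -2, M = 0, N = 0, assemble
  H = (EN − 2FM + GL) / (2(EG − F²)) = -1/4.
At (u, v) = (-3*pi/4, 5/2): H = -1/4.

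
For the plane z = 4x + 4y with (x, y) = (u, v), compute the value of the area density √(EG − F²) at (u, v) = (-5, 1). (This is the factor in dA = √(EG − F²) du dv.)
√(EG − F²)|_{(-5, 1)} = sqrt(33)

E = 17, F = 16, G = 17, so EG − F² = 33. Taking the positive square root: √(EG − F²) = sqrt(33). At (u, v) = (-5, 1): sqrt(33).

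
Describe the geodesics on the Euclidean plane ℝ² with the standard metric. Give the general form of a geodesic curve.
Geodesics on the plane are straight lines (in the standard parametrization, α(t) = p + t · v with p, v ∈ ℝ²).

The geodesic equation on the plane reduces to α̈ = 0 (Christoffel symbols vanish in Cartesian coordinates), so α(t) = p + t · v. Geodesics are exactly straight lines.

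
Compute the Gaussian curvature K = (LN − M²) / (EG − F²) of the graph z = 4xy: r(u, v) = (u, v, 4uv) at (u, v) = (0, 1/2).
K = -16/25

Coefficients of the first fundamental form: E = 16*v^2 + 1, F = 16*u*v, G = 16*u^2 + 1.
Coefficients of the second fundamental form: L = 0, M = 4/sqrt(16*u^2 + 16*v^2 + 1), N = 0.
Assemble K = (LN − M²)/(EG − F²) = -16/(256*u^4 + 512*u^2*v^2 + 32*u^2 + 256*v^4 + 32*v^2 + 1). At (u, v) = (0, 1/2): K = -16/25.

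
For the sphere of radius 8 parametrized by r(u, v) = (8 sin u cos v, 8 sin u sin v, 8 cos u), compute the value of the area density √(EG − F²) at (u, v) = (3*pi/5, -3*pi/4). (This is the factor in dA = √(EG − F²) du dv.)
√(EG − F²)|_{(3*pi/5, -3*pi/4)} = 16*sqrt(2*sqrt(5) + 10)

E = 64, F = 0, G = 64*sin(u)^2, so EG − F² = 4096*sin(u)^2. Taking the positive square root: √(EG − F²) = 64*Abs(sin(u)). At (u, v) = (3*pi/5, -3*pi/4): 16*sqrt(2*sqrt(5) + 10).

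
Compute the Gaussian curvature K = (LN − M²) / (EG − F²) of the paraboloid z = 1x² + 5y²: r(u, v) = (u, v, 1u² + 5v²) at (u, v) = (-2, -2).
K = 20/173889

Coefficients of the first fundamental form: E = 4*u^2 + 1, F = 20*u*v, G = 100*v^2 + 1.
Coefficients of the second fundamental form: L = 2/sqrt(4*u^2 + 100*v^2 + 1), M = 0, N = 10/sqrt(4*u^2 + 100*v^2 + 1).
Assemble K = (LN − M²)/(EG − F²) = 20/(16*u^4 + 800*u^2*v^2 + 8*u^2 + 10000*v^4 + 200*v^2 + 1). At (u, v) = (-2, -2): K = 20/173889.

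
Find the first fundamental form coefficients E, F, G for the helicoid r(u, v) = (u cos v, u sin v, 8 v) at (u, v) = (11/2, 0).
E = 1;  F = 0;  G = 377/4

Partials: r_u = (cos(v), sin(v), 0), r_v = (-u*sin(v), u*cos(v), 8). As functions of (u, v):
  E = r_u · r_u = 1,
  F = r_u · r_v = 0,
  G = r_v · r_v = u^2 + 64.
Evaluating at (u, v) = (11/2, 0): E = 1, F = 0, G = 377/4.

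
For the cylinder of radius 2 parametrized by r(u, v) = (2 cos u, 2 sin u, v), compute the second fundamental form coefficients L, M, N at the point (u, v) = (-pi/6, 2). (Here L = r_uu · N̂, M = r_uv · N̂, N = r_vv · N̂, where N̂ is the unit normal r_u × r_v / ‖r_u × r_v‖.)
L = -2;  M = 0;  N = 0

Compute the unit normal N̂(u, v) = (cos(u), sin(u), 0), and the second partials r_uu, r_uv, r_vv. Take dot products:
  L(u, v) = r_uu · N̂ = -2,
  M(u, v) = r_uv · N̂ = 0,
  N(u, v) = r_vv · N̂ = 0.
Evaluating at (u, v) = (-pi/6, 2):
  L = -2, M = 0, N = 0.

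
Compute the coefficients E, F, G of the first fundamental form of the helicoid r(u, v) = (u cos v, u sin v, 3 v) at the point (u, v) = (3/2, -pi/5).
E = 1;  F = 0;  G = 45/4

Partials: r_u = (cos(v), sin(v), 0), r_v = (-u*sin(v), u*cos(v), 3). As functions of (u, v):
  E = r_u · r_u = 1,
  F = r_u · r_v = 0,
  G = r_v · r_v = u^2 + 9.
Evaluating at (u, v) = (3/2, -pi/5): E = 1, F = 0, G = 45/4.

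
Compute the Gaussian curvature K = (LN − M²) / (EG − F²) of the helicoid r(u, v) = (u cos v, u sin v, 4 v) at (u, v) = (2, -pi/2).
K = -1/25

Coefficients of the first fundamental form: E = 1, F = 0, G = u^2 + 16.
Coefficients of the second fundamental form: L = 0, M = -4/sqrt(u^2 + 16), N = 0.
Assemble K = (LN − M²)/(EG − F²) = -16/(u^2 + 16)^2. At (u, v) = (2, -pi/2): K = -1/25.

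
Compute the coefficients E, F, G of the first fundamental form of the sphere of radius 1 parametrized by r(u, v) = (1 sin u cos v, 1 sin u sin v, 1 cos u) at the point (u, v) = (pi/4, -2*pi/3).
E = 1;  F = 0;  G = 1/2

Partials: r_u = (cos(u)*cos(v), sin(v)*cos(u), -sin(u)), r_v = (-sin(u)*sin(v), sin(u)*cos(v), 0). As functions of (u, v):
  E = r_u · r_u = 1,
  F = r_u · r_v = 0,
  G = r_v · r_v = sin(u)^2.
Evaluating at (u, v) = (pi/4, -2*pi/3): E = 1, F = 0, G = 1/2.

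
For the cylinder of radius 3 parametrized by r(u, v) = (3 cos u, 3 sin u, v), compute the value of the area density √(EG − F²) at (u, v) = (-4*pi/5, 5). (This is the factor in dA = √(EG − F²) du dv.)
√(EG − F²)|_{(-4*pi/5, 5)} = 3

E = 9, F = 0, G = 1, so EG − F² = 9. Taking the positive square root: √(EG − F²) = 3. At (u, v) = (-4*pi/5, 5): 3.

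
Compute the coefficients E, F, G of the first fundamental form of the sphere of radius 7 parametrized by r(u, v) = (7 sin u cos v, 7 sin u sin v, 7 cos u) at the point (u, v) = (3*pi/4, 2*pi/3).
E = 49;  F = 0;  G = 49/2

Partials: r_u = (7*cos(u)*cos(v), 7*sin(v)*cos(u), -7*sin(u)), r_v = (-7*sin(u)*sin(v), 7*sin(u)*cos(v), 0). As functions of (u, v):
  E = r_u · r_u = 49,
  F = r_u · r_v = 0,
  G = r_v · r_v = 49*sin(u)^2.
Evaluating at (u, v) = (3*pi/4, 2*pi/3): E = 49, F = 0, G = 49/2.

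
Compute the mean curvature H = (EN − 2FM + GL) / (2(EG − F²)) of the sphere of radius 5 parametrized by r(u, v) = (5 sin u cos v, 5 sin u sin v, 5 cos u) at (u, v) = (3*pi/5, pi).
H = -1/5

With E = 25, F = 0, G = 25*sin(u)^2, L = -5*sin(u)/Abs(sin(u)), M = 0, N = -5*sin(u)^3/Abs(sin(u)), assemble
  H = (EN − 2FM + GL) / (2(EG − F²)) = -sin(u)/(5*Abs(sin(u))).
At (u, v) = (3*pi/5, pi): H = -1/5.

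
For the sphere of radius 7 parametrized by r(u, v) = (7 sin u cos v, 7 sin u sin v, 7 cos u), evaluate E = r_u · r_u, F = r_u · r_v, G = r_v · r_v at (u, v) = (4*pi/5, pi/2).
E = 49;  F = 0;  G = 245/8 - 49*sqrt(5)/8

Partials: r_u = (7*cos(u)*cos(v), 7*sin(v)*cos(u), -7*sin(u)), r_v = (-7*sin(u)*sin(v), 7*sin(u)*cos(v), 0). As functions of (u, v):
  E = r_u · r_u = 49,
  F = r_u · r_v = 0,
  G = r_v · r_v = 49*sin(u)^2.
Evaluating at (u, v) = (4*pi/5, pi/2): E = 49, F = 0, G = 245/8 - 49*sqrt(5)/8.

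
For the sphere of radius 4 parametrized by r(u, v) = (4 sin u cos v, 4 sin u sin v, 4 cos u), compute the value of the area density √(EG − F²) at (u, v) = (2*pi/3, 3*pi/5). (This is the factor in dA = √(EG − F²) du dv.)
√(EG − F²)|_{(2*pi/3, 3*pi/5)} = 8*sqrt(3)

E = 16, F = 0, G = 16*sin(u)^2, so EG − F² = 256*sin(u)^2. Taking the positive square root: √(EG − F²) = 16*Abs(sin(u)). At (u, v) = (2*pi/3, 3*pi/5): 8*sqrt(3).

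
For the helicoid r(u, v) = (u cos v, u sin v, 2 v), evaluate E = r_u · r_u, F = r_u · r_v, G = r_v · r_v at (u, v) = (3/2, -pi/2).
E = 1;  F = 0;  G = 25/4

Partials: r_u = (cos(v), sin(v), 0), r_v = (-u*sin(v), u*cos(v), 2). As functions of (u, v):
  E = r_u · r_u = 1,
  F = r_u · r_v = 0,
  G = r_v · r_v = u^2 + 4.
Evaluating at (u, v) = (3/2, -pi/2): E = 1, F = 0, G = 25/4.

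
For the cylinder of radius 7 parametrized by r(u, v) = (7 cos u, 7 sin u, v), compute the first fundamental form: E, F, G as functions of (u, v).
E = 49;  F = 0;  G = 1

Compute partials: r_u = (-7*sin(u), 7*cos(u), 0), r_v = (0, 0, 1). Then
  E = r_u · r_u = 49,
  F = r_u · r_v = 0,
  G = r_v · r_v = 1.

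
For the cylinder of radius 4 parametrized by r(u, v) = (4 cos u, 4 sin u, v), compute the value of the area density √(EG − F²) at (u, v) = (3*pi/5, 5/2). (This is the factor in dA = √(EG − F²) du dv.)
√(EG − F²)|_{(3*pi/5, 5/2)} = 4

E = 16, F = 0, G = 1, so EG − F² = 16. Taking the positive square root: √(EG − F²) = 4. At (u, v) = (3*pi/5, 5/2): 4.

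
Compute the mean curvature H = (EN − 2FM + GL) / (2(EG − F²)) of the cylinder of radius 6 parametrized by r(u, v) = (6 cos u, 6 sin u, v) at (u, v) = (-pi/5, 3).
H = -1/12

With E = 36, F = 0, G = 1, L = -6, M = 0, N = 0, assemble
  H = (EN − 2FM + GL) / (2(EG − F²)) = -1/12.
At (u, v) = (-pi/5, 3): H = -1/12.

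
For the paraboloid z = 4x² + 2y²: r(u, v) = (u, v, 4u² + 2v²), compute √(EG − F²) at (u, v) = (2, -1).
√(EG − F²)|_{(2, -1)} = sqrt(273)

E = 64*u^2 + 1, F = 32*u*v, G = 16*v^2 + 1; EG − F² = 64*u^2 + 16*v^2 + 1; √(EG − F²) = sqrt(64*u^2 + 16*v^2 + 1). At the given point: sqrt(273).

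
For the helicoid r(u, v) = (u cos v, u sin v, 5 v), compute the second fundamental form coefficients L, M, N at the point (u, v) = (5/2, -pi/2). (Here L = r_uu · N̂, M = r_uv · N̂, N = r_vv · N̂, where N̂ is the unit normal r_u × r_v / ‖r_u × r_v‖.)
L = 0;  M = -2*sqrt(5)/5;  N = 0

Compute the unit normal N̂(u, v) = (5*sin(v)/sqrt(u^2 + 25), -5*cos(v)/sqrt(u^2 + 25), u/sqrt(u^2 + 25)), and the second partials r_uu, r_uv, r_vv. Take dot products:
  L(u, v) = r_uu · N̂ = 0,
  M(u, v) = r_uv · N̂ = -5/sqrt(u^2 + 25),
  N(u, v) = r_vv · N̂ = 0.
Evaluating at (u, v) = (5/2, -pi/2):
  L = 0, M = -2*sqrt(5)/5, N = 0.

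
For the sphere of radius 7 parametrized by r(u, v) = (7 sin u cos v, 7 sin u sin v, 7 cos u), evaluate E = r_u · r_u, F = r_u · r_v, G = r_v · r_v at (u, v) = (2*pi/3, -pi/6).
E = 49;  F = 0;  G = 147/4

Partials: r_u = (7*cos(u)*cos(v), 7*sin(v)*cos(u), -7*sin(u)), r_v = (-7*sin(u)*sin(v), 7*sin(u)*cos(v), 0). As functions of (u, v):
  E = r_u · r_u = 49,
  F = r_u · r_v = 0,
  G = r_v · r_v = 49*sin(u)^2.
Evaluating at (u, v) = (2*pi/3, -pi/6): E = 49, F = 0, G = 147/4.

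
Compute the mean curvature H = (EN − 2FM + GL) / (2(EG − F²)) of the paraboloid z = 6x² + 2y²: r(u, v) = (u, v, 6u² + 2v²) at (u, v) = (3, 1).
H = 2696*sqrt(1313)/1723969

With E = 144*u^2 + 1, F = 48*u*v, G = 16*v^2 + 1, L = 12/sqrt(144*u^2 + 16*v^2 + 1), M = 0, N = 4/sqrt(144*u^2 + 16*v^2 + 1), assemble
  H = (EN − 2FM + GL) / (2(EG − F²)) = 8*(36*u^2 + 12*v^2 + 1)/(144*u^2 + 16*v^2 + 1)^(3/2).
At (u, v) = (3, 1): H = 2696*sqrt(1313)/1723969.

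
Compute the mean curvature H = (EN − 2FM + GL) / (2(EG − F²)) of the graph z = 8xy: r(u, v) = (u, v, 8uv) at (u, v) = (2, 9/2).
H = -4608*sqrt(1553)/2411809

With E = 64*v^2 + 1, F = 64*u*v, G = 64*u^2 + 1, L = 0, M = 8/sqrt(64*u^2 + 64*v^2 + 1), N = 0, assemble
  H = (EN − 2FM + GL) / (2(EG − F²)) = -512*u*v/(64*u^2 + 64*v^2 + 1)^(3/2).
At (u, v) = (2, 9/2): H = -4608*sqrt(1553)/2411809.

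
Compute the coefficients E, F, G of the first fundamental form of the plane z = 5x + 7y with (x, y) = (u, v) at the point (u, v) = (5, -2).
E = 26;  F = 35;  G = 50

Partials: r_u = (1, 0, 5), r_v = (0, 1, 7). As functions of (u, v):
  E = r_u · r_u = 26,
  F = r_u · r_v = 35,
  G = r_v · r_v = 50.
Evaluating at (u, v) = (5, -2): E = 26, F = 35, G = 50.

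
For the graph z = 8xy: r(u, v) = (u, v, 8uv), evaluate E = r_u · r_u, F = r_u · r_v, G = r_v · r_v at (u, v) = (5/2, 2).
E = 257;  F = 320;  G = 401

Partials: r_u = (1, 0, 8*v), r_v = (0, 1, 8*u). As functions of (u, v):
  E = r_u · r_u = 64*v^2 + 1,
  F = r_u · r_v = 64*u*v,
  G = r_v · r_v = 64*u^2 + 1.
Evaluating at (u, v) = (5/2, 2): E = 257, F = 320, G = 401.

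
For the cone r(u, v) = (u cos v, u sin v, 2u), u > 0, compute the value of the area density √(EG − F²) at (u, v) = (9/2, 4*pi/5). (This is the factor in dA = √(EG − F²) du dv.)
√(EG − F²)|_{(9/2, 4*pi/5)} = 9*sqrt(5)/2

E = 5, F = 0, G = u^2, so EG − F² = 5*u^2. Taking the positive square root: √(EG − F²) = sqrt(5)*Abs(u). At (u, v) = (9/2, 4*pi/5): 9*sqrt(5)/2.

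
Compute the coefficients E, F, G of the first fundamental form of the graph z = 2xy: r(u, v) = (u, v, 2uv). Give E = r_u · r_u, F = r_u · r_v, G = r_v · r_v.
E = 4*v^2 + 1;  F = 4*u*v;  G = 4*u^2 + 1

Compute partials: r_u = (1, 0, 2*v), r_v = (0, 1, 2*u). Then
  E = r_u · r_u = 4*v^2 + 1,
  F = r_u · r_v = 4*u*v,
  G = r_v · r_v = 4*u^2 + 1.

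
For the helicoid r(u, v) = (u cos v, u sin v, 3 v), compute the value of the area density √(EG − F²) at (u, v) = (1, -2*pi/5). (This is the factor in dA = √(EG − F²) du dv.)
√(EG − F²)|_{(1, -2*pi/5)} = sqrt(10)

E = 1, F = 0, G = u^2 + 9, so EG − F² = u^2 + 9. Taking the positive square root: √(EG − F²) = sqrt(u^2 + 9). At (u, v) = (1, -2*pi/5): sqrt(10).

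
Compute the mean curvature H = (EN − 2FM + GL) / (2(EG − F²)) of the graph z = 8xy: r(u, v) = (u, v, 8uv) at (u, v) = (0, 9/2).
H = 0

With E = 64*v^2 + 1, F = 64*u*v, G = 64*u^2 + 1, L = 0, M = 8/sqrt(64*u^2 + 64*v^2 + 1), N = 0, assemble
  H = (EN − 2FM + GL) / (2(EG − F²)) = -512*u*v/(64*u^2 + 64*v^2 + 1)^(3/2).
At (u, v) = (0, 9/2): H = 0.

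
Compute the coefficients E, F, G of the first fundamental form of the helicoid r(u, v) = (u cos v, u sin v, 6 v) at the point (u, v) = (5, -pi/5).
E = 1;  F = 0;  G = 61

Partials: r_u = (cos(v), sin(v), 0), r_v = (-u*sin(v), u*cos(v), 6). As functions of (u, v):
  E = r_u · r_u = 1,
  F = r_u · r_v = 0,
  G = r_v · r_v = u^2 + 36.
Evaluating at (u, v) = (5, -pi/5): E = 1, F = 0, G = 61.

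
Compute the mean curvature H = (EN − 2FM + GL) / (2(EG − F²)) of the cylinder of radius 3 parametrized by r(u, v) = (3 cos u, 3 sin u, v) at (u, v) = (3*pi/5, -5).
H = -1/6

With E = 9, F = 0, G = 1, L = -3, M = 0, N = 0, assemble
  H = (EN − 2FM + GL) / (2(EG − F²)) = -1/6.
At (u, v) = (3*pi/5, -5): H = -1/6.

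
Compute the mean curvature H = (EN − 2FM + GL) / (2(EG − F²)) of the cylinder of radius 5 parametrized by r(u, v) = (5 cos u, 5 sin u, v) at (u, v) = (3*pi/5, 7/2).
H = -1/10

With E = 25, F = 0, G = 1, L = -5, M = 0, N = 0, assemble
  H = (EN − 2FM + GL) / (2(EG − F²)) = -1/10.
At (u, v) = (3*pi/5, 7/2): H = -1/10.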